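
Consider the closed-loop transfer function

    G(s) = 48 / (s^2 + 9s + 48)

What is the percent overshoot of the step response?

%OS ≈ 6.83%

Comparing s^2 + 9s + 48 to s^2 + 2ζωₙs + ωₙ²: ωₙ = √48 ≈ 6.928 rad/s and ζ = 9/(2·√48) ≈ 0.6495.
%OS = 100·exp(−πζ/√(1−ζ²)) = 100·exp(−π·0.6495/√(1−0.6495²)) ≈ 6.83%.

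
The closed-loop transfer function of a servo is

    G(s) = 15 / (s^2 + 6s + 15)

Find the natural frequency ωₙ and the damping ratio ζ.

ωₙ ≈ 3.873 rad/s, ζ ≈ 0.7746

Compare the denominator to the standard form s^2 + 2ζωₙs + ωₙ².
ωₙ² = 15, so ωₙ = √15 ≈ 3.873 rad/s.
2ζωₙ = 6, so ζ = 6/(2·√15) ≈ 0.7746.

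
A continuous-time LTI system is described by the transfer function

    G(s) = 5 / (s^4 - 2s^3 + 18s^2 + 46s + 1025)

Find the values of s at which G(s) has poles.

The poles are the roots of the denominator s^4 - 2s^3 + 18s^2 + 46s + 1025 = 0.
No real roots exist; factor into two real quadratics: (s^2 - 8s + 41)(s^2 + 6s + 25) = 0.
Each quadratic gives a conjugate pair via the quadratic formula.

s = 4 ± 5j, -3 ± 4j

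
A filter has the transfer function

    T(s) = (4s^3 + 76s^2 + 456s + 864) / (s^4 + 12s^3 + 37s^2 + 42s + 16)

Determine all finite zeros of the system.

Set the numerator to zero: 4s^3 + 76s^2 + 456s + 864 = 0, i.e. 4·(s^3 + 19s^2 + 114s + 216) = 0.
Factoring: (s + 9)(s + 6)(s + 4) = 0.

s = -9, -6, -4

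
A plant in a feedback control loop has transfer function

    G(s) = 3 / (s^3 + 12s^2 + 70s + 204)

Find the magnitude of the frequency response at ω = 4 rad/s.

|G(j4)| ≈ 0.01387

Substitute s = j4: numerator = 3, denominator = 12 + j216.
|G(j4)| = |3| / |12 + j216| = 3 / 216.33 ≈ 0.01387.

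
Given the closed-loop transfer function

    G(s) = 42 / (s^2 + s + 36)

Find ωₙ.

Compare the denominator to the standard form s^2 + 2ζωₙs + ωₙ².
ωₙ² = 36, so ωₙ = 6 rad/s.

ωₙ = 6 rad/s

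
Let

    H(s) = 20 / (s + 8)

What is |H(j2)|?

|H(j2)| ≈ 2.425

Substitute s = j2: numerator = 20, denominator = 8 + j2.
|H(j2)| = |20| / |8 + j2| = 20 / 8.2462 ≈ 2.425.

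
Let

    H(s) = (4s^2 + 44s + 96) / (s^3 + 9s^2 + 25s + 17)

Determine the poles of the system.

The poles are the roots of the denominator s^3 + 9s^2 + 25s + 17 = 0.
Trying s = -1: the polynomial evaluates to 0, so (s + 1) is a factor.
Dividing out leaves s^2 + 8s + 17 = 0.
The quadratic formula then gives s = -4 ± 1j.

s = -4 ± j, -1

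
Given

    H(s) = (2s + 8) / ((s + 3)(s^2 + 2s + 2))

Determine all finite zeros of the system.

Set the numerator to zero: 2s + 8 = 0, i.e. 2·(s + 4) = 0.
So s = -4.

s = -4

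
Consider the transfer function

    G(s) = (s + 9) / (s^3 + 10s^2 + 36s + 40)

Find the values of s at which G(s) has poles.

The poles are the roots of the denominator s^3 + 10s^2 + 36s + 40 = 0.
Trying s = -2: the polynomial evaluates to 0, so (s + 2) is a factor.
Dividing out leaves s^2 + 8s + 20 = 0.
The quadratic formula then gives s = -4 ± 2j.

s = -2, -4 + 2j, -4 - 2j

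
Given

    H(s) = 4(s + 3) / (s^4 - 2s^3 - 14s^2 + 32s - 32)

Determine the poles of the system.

The poles are the roots of the denominator s^4 - 2s^3 - 14s^2 + 32s - 32 = 0.
Trying s = 4: the polynomial evaluates to 0, so (s - 4) is a factor.
Dividing out leaves s^3 + 2s^2 - 6s + 8 = 0.
This factors further as (s^2 - 2s + 2)(s + 4) = 0.

s = 1 + j, 1 - j, 4, -4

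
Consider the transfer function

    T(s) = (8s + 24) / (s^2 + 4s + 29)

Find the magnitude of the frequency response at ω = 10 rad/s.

Substitute s = j10: numerator = 24 + j80, denominator = -71 + j40.
|T(j10)| = |24 + j80| / |-71 + j40| = 83.522 / 81.492 ≈ 1.025.

|T(j10)| ≈ 1.025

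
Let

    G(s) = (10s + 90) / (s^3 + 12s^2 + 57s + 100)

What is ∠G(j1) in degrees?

At s = j1: numerator = 90 + j10, denominator = 88 + j56.
∠G = ∠num − ∠den = 6.3402° − (32.471°) = -26.13°.

∠G(j1) ≈ -26.13°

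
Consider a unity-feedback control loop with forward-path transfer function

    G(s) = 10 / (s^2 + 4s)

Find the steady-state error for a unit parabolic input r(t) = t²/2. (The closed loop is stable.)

G(s) has one pole at the origin.
This is a Type 1 system; Ka = lim_{s→0} s^2·G(s) = 0, so the steady-state error for a parabola input is infinite.

e_ss = ∞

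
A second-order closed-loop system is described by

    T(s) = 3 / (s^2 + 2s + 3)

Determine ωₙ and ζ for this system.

Compare the denominator to the standard form s^2 + 2ζωₙs + ωₙ².
ωₙ² = 3, so ωₙ = √3 ≈ 1.732 rad/s.
2ζωₙ = 2, so ζ = 2/(2·√3) ≈ 0.5774.

ωₙ ≈ 1.732 rad/s, ζ ≈ 0.5774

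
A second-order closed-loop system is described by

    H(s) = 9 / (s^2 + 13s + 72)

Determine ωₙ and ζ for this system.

Compare the denominator to the standard form s^2 + 2ζωₙs + ωₙ².
ωₙ² = 72, so ωₙ = √72 ≈ 8.485 rad/s.
2ζωₙ = 13, so ζ = 13/(2·√72) ≈ 0.7660.
With ζ = 0.7660 the response is underdamped.

ωₙ ≈ 8.485 rad/s, ζ ≈ 0.7660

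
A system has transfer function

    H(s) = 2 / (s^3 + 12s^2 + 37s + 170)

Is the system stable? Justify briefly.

The denominator s^3 + 12s^2 + 37s + 170 factors as (s^2 + 2s + 17)(s + 10), giving poles at s = -1 ± 4j, -10.
Since all poles lie strictly in the left half-plane, the system is stable.

stable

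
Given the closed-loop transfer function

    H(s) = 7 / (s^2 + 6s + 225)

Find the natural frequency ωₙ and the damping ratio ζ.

Compare the denominator to the standard form s^2 + 2ζωₙs + ωₙ².
ωₙ² = 225, so ωₙ = 15 rad/s.
2ζωₙ = 6, so ζ = 6/(2·15) = 0.2.
With ζ = 0.2 the response is underdamped.

ωₙ = 15 rad/s, ζ = 0.2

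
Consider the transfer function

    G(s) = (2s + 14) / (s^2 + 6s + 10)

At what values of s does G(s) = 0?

Set the numerator to zero: 2s + 14 = 0, i.e. 2·(s + 7) = 0.
So s = -7.

s = -7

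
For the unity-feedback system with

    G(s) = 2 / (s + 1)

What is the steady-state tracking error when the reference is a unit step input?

e_ss = 0.3333

G(s) has no poles at the origin.
This is a Type 0 system. Kp = lim_{s→0} G(s) = 2/1.
e_ss = 1/(1 + Kp) = 1/(1 + 2) = 1/3 ≈ 0.3333.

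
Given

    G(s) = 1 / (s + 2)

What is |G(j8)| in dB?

|G(j8)|_dB ≈ -18.3 dB

Substitute s = j8: numerator = 1, denominator = 2 + j8.
|G(j8)| = |1| / |2 + j8| = 1 / 8.2462 ≈ 0.1213.
In decibels: 20·log₁₀(0.1213) ≈ -18.3 dB.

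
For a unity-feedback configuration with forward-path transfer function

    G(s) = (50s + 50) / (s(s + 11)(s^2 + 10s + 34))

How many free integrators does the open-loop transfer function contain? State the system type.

Type 1

The denominator has 1 factor of s at the origin (free integrator), so this is a Type 1 system.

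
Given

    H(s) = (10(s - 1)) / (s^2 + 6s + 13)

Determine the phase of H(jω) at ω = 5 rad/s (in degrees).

At s = j5: numerator = -10 + j50, denominator = -12 + j30.
∠H = ∠num − ∠den = 101.31° − (111.80°) = -10.49°.

∠H(j5) ≈ -10.49°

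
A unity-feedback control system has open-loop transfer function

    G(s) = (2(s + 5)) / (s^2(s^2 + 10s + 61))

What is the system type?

The denominator has 2 factors of s at the origin (free integrators), so this is a Type 2 system.

Type 2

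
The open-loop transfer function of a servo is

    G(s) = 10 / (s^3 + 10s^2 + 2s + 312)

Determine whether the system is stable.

unstable

The denominator s^3 + 10s^2 + 2s + 312 factors as (s^2 - 2s + 26)(s + 12), giving poles at s = 1 ± 5j, -12.
Since the pole(s) at s = 1 + 5j, 1 - 5j lie in the right half-plane, the system is unstable.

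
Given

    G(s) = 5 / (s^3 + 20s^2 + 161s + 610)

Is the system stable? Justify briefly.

The denominator s^3 + 20s^2 + 161s + 610 factors as (s^2 + 10s + 61)(s + 10), giving poles at s = -5 + 6j, -5 - 6j, -10.
Since all poles lie strictly in the left half-plane, the system is stable.

stable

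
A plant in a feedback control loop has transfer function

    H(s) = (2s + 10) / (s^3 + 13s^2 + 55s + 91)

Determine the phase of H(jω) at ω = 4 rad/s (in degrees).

∠H(j4) ≈ -88.21°

At s = j4: numerator = 10 + j8, denominator = -117 + j156.
∠H = ∠num − ∠den = 38.660° − (126.87°) = -88.21°.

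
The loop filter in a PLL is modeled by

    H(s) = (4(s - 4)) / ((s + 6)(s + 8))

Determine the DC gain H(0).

H(0) = -1/3 ≈ -0.3333

At s = 0 each factor (s + a) contributes a and each (s^2 + bs + c) contributes c.
H(0) = 4·(-4) / ((6) · (8)) = -16/48 = -1/3.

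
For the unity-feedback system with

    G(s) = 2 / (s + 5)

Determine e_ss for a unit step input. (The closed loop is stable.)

e_ss = 0.7143

G(s) has no poles at the origin.
This is a Type 0 system. Kp = lim_{s→0} G(s) = 2/5.
e_ss = 1/(1 + Kp) = 1/(1 + 2/5) = 5/7 ≈ 0.7143.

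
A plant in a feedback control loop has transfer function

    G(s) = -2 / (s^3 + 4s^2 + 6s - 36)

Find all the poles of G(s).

s = -3 + 3j, -3 - 3j, 2

The poles are the roots of the denominator s^3 + 4s^2 + 6s - 36 = 0.
Trying s = 2: the polynomial evaluates to 0, so (s - 2) is a factor.
Dividing out leaves s^2 + 6s + 18 = 0.
The quadratic formula then gives s = -3 ± 3j.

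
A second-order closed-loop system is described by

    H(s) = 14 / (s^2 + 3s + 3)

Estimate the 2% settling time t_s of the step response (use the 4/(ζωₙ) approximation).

Comparing s^2 + 3s + 3 to s^2 + 2ζωₙs + ωₙ²: ωₙ = √3 ≈ 1.732 rad/s and ζ = 3/(2·√3) ≈ 0.8660.
ζωₙ = 3/2 = 1.5, so t_s ≈ 4/(ζωₙ) = 4/1.5 ≈ 2.667 s.

t_s ≈ 2.667 s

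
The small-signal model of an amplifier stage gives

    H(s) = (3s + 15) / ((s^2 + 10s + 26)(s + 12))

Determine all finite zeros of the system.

s = -5

Set the numerator to zero: 3s + 15 = 0, i.e. 3·(s + 5) = 0.
So s = -5.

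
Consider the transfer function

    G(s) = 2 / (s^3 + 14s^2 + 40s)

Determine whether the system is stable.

marginally stable

The denominator s^3 + 14s^2 + 40s factors as s(s + 4)(s + 10), giving poles at s = 0, -4, -10.
Since the simple pole(s) at s = 0 lie on the jω-axis with none in the right half-plane, the system is marginally stable.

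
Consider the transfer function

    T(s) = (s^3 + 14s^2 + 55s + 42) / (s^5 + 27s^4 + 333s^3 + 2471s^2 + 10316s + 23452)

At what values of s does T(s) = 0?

s = -6, -7, -1

Set the numerator to zero: s^3 + 14s^2 + 55s + 42 = 0.
Factoring: (s + 6)(s + 7)(s + 1) = 0.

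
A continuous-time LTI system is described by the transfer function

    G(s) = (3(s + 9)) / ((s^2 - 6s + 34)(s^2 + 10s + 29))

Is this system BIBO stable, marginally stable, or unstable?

The poles can be read from the denominator factors: s = 3 + 5j, 3 - 5j, -5 + 2j, -5 - 2j.
Since the pole(s) at s = 3 + 5j, 3 - 5j lie in the right half-plane, the system is unstable.

unstable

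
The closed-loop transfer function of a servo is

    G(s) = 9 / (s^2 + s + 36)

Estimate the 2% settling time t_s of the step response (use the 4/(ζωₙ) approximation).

t_s ≈ 8 s

Comparing s^2 + s + 36 to s^2 + 2ζωₙs + ωₙ²: ωₙ = 6 rad/s and ζ = 1/(2·6) ≈ 0.08333.
ζωₙ = 1/2 = 0.5, so t_s ≈ 4/(ζωₙ) = 4/0.5 = 8 s.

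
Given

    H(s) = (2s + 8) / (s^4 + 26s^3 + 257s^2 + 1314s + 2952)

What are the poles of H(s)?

s = -6, -4 + 5j, -4 - 5j, -12

The poles are the roots of the denominator s^4 + 26s^3 + 257s^2 + 1314s + 2952 = 0.
Trying s = -6: the polynomial evaluates to 0, so (s + 6) is a factor.
Dividing out leaves s^3 + 20s^2 + 137s + 492 = 0.
This factors further as (s^2 + 8s + 41)(s + 12) = 0.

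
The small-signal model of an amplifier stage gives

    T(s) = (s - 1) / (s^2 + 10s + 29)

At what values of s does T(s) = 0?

Set the numerator to zero: s - 1 = 0.
So s = 1.

s = 1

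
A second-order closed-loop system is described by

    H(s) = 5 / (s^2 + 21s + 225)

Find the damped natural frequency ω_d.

Comparing s^2 + 21s + 225 to s^2 + 2ζωₙs + ωₙ²: ωₙ = 15 rad/s and ζ = 21/(2·15) = 0.7.
ζωₙ = 21/2 = 10.5, so ω_d = ωₙ√(1−ζ²) = √(ωₙ² − (ζωₙ)²) = √(225 − 10.5²) = √114.75 ≈ 10.71 rad/s.

ω_d ≈ 10.71 rad/s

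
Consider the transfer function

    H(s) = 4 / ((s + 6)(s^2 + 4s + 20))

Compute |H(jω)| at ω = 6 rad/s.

|H(j6)| ≈ 0.01634

Substitute s = j6: numerator = 4, denominator = -240 + j48.
|H(j6)| = |4| / |-240 + j48| = 4 / 244.75 ≈ 0.01634.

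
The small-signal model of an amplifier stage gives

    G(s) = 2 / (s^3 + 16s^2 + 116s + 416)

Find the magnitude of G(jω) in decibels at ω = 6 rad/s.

|G(j6)|_dB ≈ -48.1 dB

Substitute s = j6: numerator = 2, denominator = -160 + j480.
|G(j6)| = |2| / |-160 + j480| = 2 / 505.96 ≈ 0.003953.
In decibels: 20·log₁₀(0.003953) ≈ -48.1 dB.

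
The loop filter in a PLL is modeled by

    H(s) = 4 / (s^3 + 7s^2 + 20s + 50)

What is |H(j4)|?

Substitute s = j4: numerator = 4, denominator = -62 + j16.
|H(j4)| = |4| / |-62 + j16| = 4 / 64.031 ≈ 0.06247.

|H(j4)| ≈ 0.06247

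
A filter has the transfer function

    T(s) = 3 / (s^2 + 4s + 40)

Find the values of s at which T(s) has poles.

s = -2 + 6j, -2 - 6j

The poles are the roots of the denominator s^2 + 4s + 40 = 0.
Using the quadratic formula: s = (-4 ± √(-144))/2 = -2 ± 6j.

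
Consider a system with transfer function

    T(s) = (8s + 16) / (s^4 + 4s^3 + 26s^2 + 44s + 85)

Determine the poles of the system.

s = -1 ± 2j, -1 ± 4j

The poles are the roots of the denominator s^4 + 4s^3 + 26s^2 + 44s + 85 = 0.
No real roots exist; factor into two real quadratics: (s^2 + 2s + 5)(s^2 + 2s + 17) = 0.
Each quadratic gives a conjugate pair via the quadratic formula.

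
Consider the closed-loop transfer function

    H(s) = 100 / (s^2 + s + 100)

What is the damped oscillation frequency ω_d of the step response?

ω_d ≈ 9.987 rad/s

Comparing s^2 + s + 100 to s^2 + 2ζωₙs + ωₙ²: ωₙ = 10 rad/s and ζ = 1/(2·10) = 0.05.
ζωₙ = 1/2 = 0.5, so ω_d = ωₙ√(1−ζ²) = √(ωₙ² − (ζωₙ)²) = √(100 − 0.5²) = √99.75 ≈ 9.987 rad/s.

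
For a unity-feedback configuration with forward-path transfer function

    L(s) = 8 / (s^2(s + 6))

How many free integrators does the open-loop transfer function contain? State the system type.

Type 2

The denominator has 2 factors of s at the origin (free integrators), so this is a Type 2 system.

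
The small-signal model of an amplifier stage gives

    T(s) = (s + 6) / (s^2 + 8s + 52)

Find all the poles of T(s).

The poles are the roots of the denominator s^2 + 8s + 52 = 0.
Using the quadratic formula: s = (-8 ± √(-144))/2 = -4 ± 6j.

s = -4 + 6j, -4 - 6j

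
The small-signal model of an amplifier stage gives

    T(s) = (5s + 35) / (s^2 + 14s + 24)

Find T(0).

Set s = 0: T(0) = (35) / (24) = 35/24.

T(0) = 35/24 ≈ 1.458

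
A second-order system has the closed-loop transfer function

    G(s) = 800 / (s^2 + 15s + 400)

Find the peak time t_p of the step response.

Comparing s^2 + 15s + 400 to s^2 + 2ζωₙs + ωₙ²: ωₙ = 20 rad/s and ζ = 15/(2·20) = 0.375.
ζωₙ = 15/2 = 7.5, so ω_d = ωₙ√(1−ζ²) = √(ωₙ² − (ζωₙ)²) = √(400 − 7.5²) = √343.75 ≈ 18.54 rad/s.
t_p = π/ω_d = π/18.54 ≈ 0.1694 s.

t_p ≈ 0.1694 s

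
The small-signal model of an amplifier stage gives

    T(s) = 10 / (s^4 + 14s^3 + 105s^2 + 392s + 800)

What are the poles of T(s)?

The poles are the roots of the denominator s^4 + 14s^3 + 105s^2 + 392s + 800 = 0.
No real roots exist; factor into two real quadratics: (s^2 + 8s + 32)(s^2 + 6s + 25) = 0.
Each quadratic gives a conjugate pair via the quadratic formula.

s = -4 ± 4j, -3 ± 4j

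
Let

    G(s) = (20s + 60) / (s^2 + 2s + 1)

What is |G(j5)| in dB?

|G(j5)|_dB ≈ 13.0 dB

Substitute s = j5: numerator = 60 + j100, denominator = -24 + j10.
|G(j5)| = |60 + j100| / |-24 + j10| = 116.62 / 26 ≈ 4.485.
In decibels: 20·log₁₀(4.485) ≈ 13.0 dB.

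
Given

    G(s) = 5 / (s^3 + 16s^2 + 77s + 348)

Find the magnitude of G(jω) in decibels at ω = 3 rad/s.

|G(j3)|_dB ≈ -35.2 dB

Substitute s = j3: numerator = 5, denominator = 204 + j204.
|G(j3)| = |5| / |204 + j204| = 5 / 288.50 ≈ 0.01733.
In decibels: 20·log₁₀(0.01733) ≈ -35.2 dB.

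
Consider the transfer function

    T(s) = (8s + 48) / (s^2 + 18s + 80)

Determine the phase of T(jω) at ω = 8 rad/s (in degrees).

At s = j8: numerator = 48 + j64, denominator = 16 + j144.
∠T = ∠num − ∠den = 53.130° − (83.660°) = -30.53°.

∠T(j8) ≈ -30.53°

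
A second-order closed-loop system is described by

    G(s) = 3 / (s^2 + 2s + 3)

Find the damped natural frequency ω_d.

ω_d ≈ 1.414 rad/s

Comparing s^2 + 2s + 3 to s^2 + 2ζωₙs + ωₙ²: ωₙ = √3 ≈ 1.732 rad/s and ζ = 2/(2·√3) ≈ 0.5774.
ζωₙ = 2/2 = 1, so ω_d = ωₙ√(1−ζ²) = √(ωₙ² − (ζωₙ)²) = √(3 − 1²) = √2 ≈ 1.414 rad/s.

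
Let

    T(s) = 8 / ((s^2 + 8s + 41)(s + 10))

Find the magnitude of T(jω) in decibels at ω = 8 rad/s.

Substitute s = j8: numerator = 8, denominator = -742 + j456.
|T(j8)| = |8| / |-742 + j456| = 8 / 870.92 ≈ 0.009186.
In decibels: 20·log₁₀(0.009186) ≈ -40.7 dB.

|T(j8)|_dB ≈ -40.7 dB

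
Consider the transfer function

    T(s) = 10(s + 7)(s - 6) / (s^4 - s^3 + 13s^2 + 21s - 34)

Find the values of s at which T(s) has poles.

The poles are the roots of the denominator s^4 - s^3 + 13s^2 + 21s - 34 = 0.
Trying s = 1: the polynomial evaluates to 0, so (s - 1) is a factor.
Dividing out leaves s^3 + 13s + 34 = 0.
This factors further as (s^2 - 2s + 17)(s + 2) = 0.

s = 1 ± 4j, 1, -2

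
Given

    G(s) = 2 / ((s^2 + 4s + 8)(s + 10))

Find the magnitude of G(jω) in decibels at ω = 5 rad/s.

Substitute s = j5: numerator = 2, denominator = -270 + j115.
|G(j5)| = |2| / |-270 + j115| = 2 / 293.47 ≈ 0.006815.
In decibels: 20·log₁₀(0.006815) ≈ -43.3 dB.

|G(j5)|_dB ≈ -43.3 dB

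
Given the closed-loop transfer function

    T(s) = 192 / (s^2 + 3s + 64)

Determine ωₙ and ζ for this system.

Compare the denominator to the standard form s^2 + 2ζωₙs + ωₙ².
ωₙ² = 64, so ωₙ = 8 rad/s.
2ζωₙ = 3, so ζ = 3/(2·8) = 0.1875.

ωₙ = 8 rad/s, ζ = 0.1875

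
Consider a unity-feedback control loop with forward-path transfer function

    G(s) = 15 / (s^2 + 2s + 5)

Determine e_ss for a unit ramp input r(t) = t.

G(s) has no poles at the origin.
This is a Type 0 system; Kv = lim_{s→0} s·G(s) = 0, so the steady-state error for a ramp input is infinite.

e_ss = ∞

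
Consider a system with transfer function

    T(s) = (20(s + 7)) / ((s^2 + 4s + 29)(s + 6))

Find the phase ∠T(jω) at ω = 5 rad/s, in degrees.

At s = j5: numerator = 140 + j100, denominator = -76 + j140.
∠T = ∠num − ∠den = 35.538° − (118.50°) = -82.96°.

∠T(j5) ≈ -82.96°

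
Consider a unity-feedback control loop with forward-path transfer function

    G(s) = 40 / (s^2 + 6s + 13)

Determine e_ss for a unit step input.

e_ss = 0.2453

G(s) has no poles at the origin.
This is a Type 0 system. Kp = lim_{s→0} G(s) = 40/13.
e_ss = 1/(1 + Kp) = 1/(1 + 40/13) = 13/53 ≈ 0.2453.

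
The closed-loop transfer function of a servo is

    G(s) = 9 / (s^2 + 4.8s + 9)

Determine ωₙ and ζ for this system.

ωₙ = 3 rad/s, ζ = 0.8

Compare the denominator to the standard form s^2 + 2ζωₙs + ωₙ².
ωₙ² = 9, so ωₙ = 3 rad/s.
2ζωₙ = 4.8, so ζ = 4.8/(2·3) = 0.8.
With ζ = 0.8 the response is underdamped.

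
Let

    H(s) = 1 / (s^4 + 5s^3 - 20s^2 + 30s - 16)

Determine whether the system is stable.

The denominator s^4 + 5s^3 - 20s^2 + 30s - 16 factors as (s - 1)(s^2 - 2s + 2)(s + 8), giving poles at s = 1, 1 + j, 1 - j, -8.
Since the pole(s) at s = 1, 1 + j, 1 - j lie in the right half-plane, the system is unstable.

unstable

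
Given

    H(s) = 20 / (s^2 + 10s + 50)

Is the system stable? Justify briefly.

The denominator s^2 + 10s + 50 factors as (s^2 + 10s + 50), giving poles at s = -5 ± 5j.
Since all poles lie strictly in the left half-plane, the system is stable.

stable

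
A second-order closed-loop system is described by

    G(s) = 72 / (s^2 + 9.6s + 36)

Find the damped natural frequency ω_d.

ω_d = 3.600 rad/s

Comparing s^2 + 9.6s + 36 to s^2 + 2ζωₙs + ωₙ²: ωₙ = 6 rad/s and ζ = 9.6/(2·6) = 0.8.
ζωₙ = 9.6/2 = 4.8, so ω_d = ωₙ√(1−ζ²) = √(ωₙ² − (ζωₙ)²) = √(36 − 4.8²) = √12.96 = 3.600 rad/s.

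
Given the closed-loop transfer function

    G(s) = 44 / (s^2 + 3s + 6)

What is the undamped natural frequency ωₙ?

ωₙ ≈ 2.449 rad/s

Compare the denominator to the standard form s^2 + 2ζωₙs + ωₙ².
ωₙ² = 6, so ωₙ = √6 ≈ 2.449 rad/s.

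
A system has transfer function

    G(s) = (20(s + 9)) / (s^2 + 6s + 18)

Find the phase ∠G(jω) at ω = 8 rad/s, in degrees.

At s = j8: numerator = 180 + j160, denominator = -46 + j48.
∠G = ∠num − ∠den = 41.634° − (133.78°) = -92.15°.

∠G(j8) ≈ -92.15°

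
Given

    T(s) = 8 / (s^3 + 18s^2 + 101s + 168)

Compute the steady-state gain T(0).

T(0) = 1/21 ≈ 0.04762

Set s = 0: T(0) = (8) / (168) = 1/21.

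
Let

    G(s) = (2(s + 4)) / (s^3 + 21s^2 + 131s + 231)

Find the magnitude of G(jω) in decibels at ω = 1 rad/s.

|G(j1)|_dB ≈ -29.5 dB

Substitute s = j1: numerator = 8 + j2, denominator = 210 + j130.
|G(j1)| = |8 + j2| / |210 + j130| = 8.2462 / 246.98 ≈ 0.03339.
In decibels: 20·log₁₀(0.03339) ≈ -29.5 dB.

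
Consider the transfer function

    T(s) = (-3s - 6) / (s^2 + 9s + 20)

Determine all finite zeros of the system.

Set the numerator to zero: -3s - 6 = 0, i.e. -3·(s + 2) = 0.
So s = -2.

s = -2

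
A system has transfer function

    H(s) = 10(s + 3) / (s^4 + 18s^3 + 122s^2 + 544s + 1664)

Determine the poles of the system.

The poles are the roots of the denominator s^4 + 18s^3 + 122s^2 + 544s + 1664 = 0.
Trying s = -8: the polynomial evaluates to 0, so (s + 8) is a factor.
Dividing out leaves s^3 + 10s^2 + 42s + 208 = 0.
This factors further as (s^2 + 2s + 26)(s + 8) = 0.

s = -8, -1 + 5j, -1 - 5j, -8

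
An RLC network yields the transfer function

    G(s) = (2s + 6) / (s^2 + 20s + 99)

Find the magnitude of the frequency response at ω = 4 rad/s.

Substitute s = j4: numerator = 6 + j8, denominator = 83 + j80.
|G(j4)| = |6 + j8| / |83 + j80| = 10 / 115.28 ≈ 0.08675.

|G(j4)| ≈ 0.08675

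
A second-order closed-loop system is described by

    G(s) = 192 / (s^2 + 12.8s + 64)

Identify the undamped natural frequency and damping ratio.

ωₙ = 8 rad/s, ζ = 0.8

Compare the denominator to the standard form s^2 + 2ζωₙs + ωₙ².
ωₙ² = 64, so ωₙ = 8 rad/s.
2ζωₙ = 12.8, so ζ = 12.8/(2·8) = 0.8.
With ζ = 0.8 the response is underdamped.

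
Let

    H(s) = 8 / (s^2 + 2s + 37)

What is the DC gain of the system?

At s = 0 each factor (s + a) contributes a and each (s^2 + bs + c) contributes c.
H(0) = 8·1 / ((37)) = 8/37 = 8/37.

H(0) = 8/37 ≈ 0.2162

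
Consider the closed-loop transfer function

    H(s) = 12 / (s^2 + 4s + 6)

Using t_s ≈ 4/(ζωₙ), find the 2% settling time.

t_s ≈ 2 s

Comparing s^2 + 4s + 6 to s^2 + 2ζωₙs + ωₙ²: ωₙ = √6 ≈ 2.449 rad/s and ζ = 4/(2·√6) ≈ 0.8165.
ζωₙ = 4/2 = 2, so t_s ≈ 4/(ζωₙ) = 4/2 = 2 s.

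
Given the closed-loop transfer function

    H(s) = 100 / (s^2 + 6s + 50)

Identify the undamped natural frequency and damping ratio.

Compare the denominator to the standard form s^2 + 2ζωₙs + ωₙ².
ωₙ² = 50, so ωₙ = √50 ≈ 7.071 rad/s.
2ζωₙ = 6, so ζ = 6/(2·√50) ≈ 0.4243.

ωₙ ≈ 7.071 rad/s, ζ ≈ 0.4243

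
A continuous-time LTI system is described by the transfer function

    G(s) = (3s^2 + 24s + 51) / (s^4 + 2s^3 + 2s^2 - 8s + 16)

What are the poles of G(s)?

The poles are the roots of the denominator s^4 + 2s^3 + 2s^2 - 8s + 16 = 0.
No real roots exist; factor into two real quadratics: (s^2 + 4s + 8)(s^2 - 2s + 2) = 0.
Each quadratic gives a conjugate pair via the quadratic formula.

s = -2 ± 2j, 1 ± j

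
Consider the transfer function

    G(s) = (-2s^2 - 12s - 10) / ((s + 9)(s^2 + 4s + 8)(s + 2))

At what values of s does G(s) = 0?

Set the numerator to zero: -2s^2 - 12s - 10 = 0, i.e. -2·(s^2 + 6s + 5) = 0.
Factoring: (s + 1)(s + 5) = 0.

s = -1, -5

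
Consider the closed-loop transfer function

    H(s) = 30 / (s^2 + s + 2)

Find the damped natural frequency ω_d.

Comparing s^2 + s + 2 to s^2 + 2ζωₙs + ωₙ²: ωₙ = √2 ≈ 1.414 rad/s and ζ = 1/(2·√2) ≈ 0.3536.
ζωₙ = 1/2 = 0.5, so ω_d = ωₙ√(1−ζ²) = √(ωₙ² − (ζωₙ)²) = √(2 − 0.5²) = √1.75 ≈ 1.323 rad/s.

ω_d ≈ 1.323 rad/s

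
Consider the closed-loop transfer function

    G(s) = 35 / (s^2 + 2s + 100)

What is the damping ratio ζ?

ζ = 0.1

Compare the denominator to the standard form s^2 + 2ζωₙs + ωₙ².
ωₙ² = 100, so ωₙ = 10 rad/s.
2ζωₙ = 2, so ζ = 2/(2·10) = 0.1.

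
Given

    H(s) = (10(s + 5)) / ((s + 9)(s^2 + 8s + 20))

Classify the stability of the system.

stable

The poles can be read from the denominator factors: s = -9, -4 ± 2j.
Since all poles lie strictly in the left half-plane, the system is stable.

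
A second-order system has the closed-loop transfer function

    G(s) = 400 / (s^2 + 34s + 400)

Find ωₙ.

ωₙ = 20 rad/s

Compare the denominator to the standard form s^2 + 2ζωₙs + ωₙ².
ωₙ² = 400, so ωₙ = 20 rad/s.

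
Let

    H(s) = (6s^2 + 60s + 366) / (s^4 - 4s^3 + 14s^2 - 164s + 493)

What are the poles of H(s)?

The poles are the roots of the denominator s^4 - 4s^3 + 14s^2 - 164s + 493 = 0.
No real roots exist; factor into two real quadratics: (s^2 - 8s + 17)(s^2 + 4s + 29) = 0.
Each quadratic gives a conjugate pair via the quadratic formula.

s = 4 ± j, -2 ± 5j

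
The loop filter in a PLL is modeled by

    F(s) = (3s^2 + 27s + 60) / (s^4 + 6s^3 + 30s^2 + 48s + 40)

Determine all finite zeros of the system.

s = -5, -4

Set the numerator to zero: 3s^2 + 27s + 60 = 0, i.e. 3·(s^2 + 9s + 20) = 0.
Factoring: (s + 5)(s + 4) = 0.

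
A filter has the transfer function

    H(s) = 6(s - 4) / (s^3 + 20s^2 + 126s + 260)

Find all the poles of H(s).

The poles are the roots of the denominator s^3 + 20s^2 + 126s + 260 = 0.
Trying s = -10: the polynomial evaluates to 0, so (s + 10) is a factor.
Dividing out leaves s^2 + 10s + 26 = 0.
The quadratic formula then gives s = -5 ± 1j.

s = -10, -5 ± j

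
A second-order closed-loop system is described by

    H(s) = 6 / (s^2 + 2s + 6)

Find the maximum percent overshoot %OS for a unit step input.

Comparing s^2 + 2s + 6 to s^2 + 2ζωₙs + ωₙ²: ωₙ = √6 ≈ 2.449 rad/s and ζ = 2/(2·√6) ≈ 0.4082.
%OS = 100·exp(−πζ/√(1−ζ²)) = 100·exp(−π·0.4082/√(1−0.4082²)) ≈ 24.5%.

%OS ≈ 24.5%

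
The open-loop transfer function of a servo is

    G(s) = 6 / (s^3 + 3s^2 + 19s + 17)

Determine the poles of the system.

s = -1 ± 4j, -1

The poles are the roots of the denominator s^3 + 3s^2 + 19s + 17 = 0.
Trying s = -1: the polynomial evaluates to 0, so (s + 1) is a factor.
Dividing out leaves s^2 + 2s + 17 = 0.
The quadratic formula then gives s = -1 ± 4j.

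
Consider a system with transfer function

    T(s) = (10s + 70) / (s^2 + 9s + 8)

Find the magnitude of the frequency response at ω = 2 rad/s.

Substitute s = j2: numerator = 70 + j20, denominator = 4 + j18.
|T(j2)| = |70 + j20| / |4 + j18| = 72.801 / 18.439 ≈ 3.948.

|T(j2)| ≈ 3.948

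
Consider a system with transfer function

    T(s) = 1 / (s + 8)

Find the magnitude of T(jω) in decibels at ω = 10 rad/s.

|T(j10)|_dB ≈ -22.1 dB

Substitute s = j10: numerator = 1, denominator = 8 + j10.
|T(j10)| = |1| / |8 + j10| = 1 / 12.806 ≈ 0.07809.
In decibels: 20·log₁₀(0.07809) ≈ -22.1 dB.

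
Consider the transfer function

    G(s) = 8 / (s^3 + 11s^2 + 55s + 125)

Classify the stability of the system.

The denominator s^3 + 11s^2 + 55s + 125 factors as (s + 5)(s^2 + 6s + 25), giving poles at s = -5, -3 ± 4j.
Since all poles lie strictly in the left half-plane, the system is stable.

stable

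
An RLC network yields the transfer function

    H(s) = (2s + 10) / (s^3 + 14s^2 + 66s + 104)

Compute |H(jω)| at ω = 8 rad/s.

Substitute s = j8: numerator = 10 + j16, denominator = -792 + j16.
|H(j8)| = |10 + j16| / |-792 + j16| = 18.868 / 792.16 ≈ 0.02382.

|H(j8)| ≈ 0.02382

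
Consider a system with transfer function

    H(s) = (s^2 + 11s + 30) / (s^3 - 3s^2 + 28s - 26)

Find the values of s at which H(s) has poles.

s = 1 + 5j, 1 - 5j, 1

The poles are the roots of the denominator s^3 - 3s^2 + 28s - 26 = 0.
Trying s = 1: the polynomial evaluates to 0, so (s - 1) is a factor.
Dividing out leaves s^2 - 2s + 26 = 0.
The quadratic formula then gives s = 1 ± 5j.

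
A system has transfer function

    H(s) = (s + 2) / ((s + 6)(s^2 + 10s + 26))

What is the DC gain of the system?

H(0) = 1/78 ≈ 0.01282

At s = 0 each factor (s + a) contributes a and each (s^2 + bs + c) contributes c.
H(0) = 1·(2) / ((6) · (26)) = 2/156 = 1/78.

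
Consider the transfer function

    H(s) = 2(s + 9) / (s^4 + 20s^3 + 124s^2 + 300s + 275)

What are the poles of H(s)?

s = -2 + j, -2 - j, -5, -11

The poles are the roots of the denominator s^4 + 20s^3 + 124s^2 + 300s + 275 = 0.
Trying s = -5: the polynomial evaluates to 0, so (s + 5) is a factor.
Dividing out leaves s^3 + 15s^2 + 49s + 55 = 0.
This factors further as (s^2 + 4s + 5)(s + 11) = 0.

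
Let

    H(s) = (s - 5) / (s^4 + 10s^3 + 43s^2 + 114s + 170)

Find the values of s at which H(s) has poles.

s = -1 ± 3j, -4 ± j

The poles are the roots of the denominator s^4 + 10s^3 + 43s^2 + 114s + 170 = 0.
No real roots exist; factor into two real quadratics: (s^2 + 2s + 10)(s^2 + 8s + 17) = 0.
Each quadratic gives a conjugate pair via the quadratic formula.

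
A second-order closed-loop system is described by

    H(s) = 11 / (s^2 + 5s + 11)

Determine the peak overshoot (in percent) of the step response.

%OS ≈ 2.72%

Comparing s^2 + 5s + 11 to s^2 + 2ζωₙs + ωₙ²: ωₙ = √11 ≈ 3.317 rad/s and ζ = 5/(2·√11) ≈ 0.7538.
%OS = 100·exp(−πζ/√(1−ζ²)) = 100·exp(−π·0.7538/√(1−0.7538²)) ≈ 2.72%.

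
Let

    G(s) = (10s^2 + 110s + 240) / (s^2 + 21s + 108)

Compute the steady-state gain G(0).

G(0) = 20/9 ≈ 2.222

Set s = 0: G(0) = (240) / (108) = 20/9.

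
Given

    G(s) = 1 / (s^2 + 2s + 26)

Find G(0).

G(0) = 1/26 ≈ 0.03846

Set s = 0: G(0) = (1) / (26) = 1/26.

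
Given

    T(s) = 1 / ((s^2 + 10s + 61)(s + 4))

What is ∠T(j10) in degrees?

At s = j10: numerator = 1, denominator = -1156 + j10.
∠T = ∠num − ∠den = 0° − (179.50°) = -179.5°.

∠T(j10) ≈ -179.5°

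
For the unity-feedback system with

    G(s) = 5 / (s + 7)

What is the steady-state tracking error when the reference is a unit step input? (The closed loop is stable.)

e_ss = 0.5833

G(s) has no poles at the origin.
This is a Type 0 system. Kp = lim_{s→0} G(s) = 5/7.
e_ss = 1/(1 + Kp) = 1/(1 + 5/7) = 7/12 ≈ 0.5833.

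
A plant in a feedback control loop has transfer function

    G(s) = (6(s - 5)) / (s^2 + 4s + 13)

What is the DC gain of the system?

G(0) = -30/13 ≈ -2.308

Set s = 0: G(0) = (-30) / (13) = -30/13.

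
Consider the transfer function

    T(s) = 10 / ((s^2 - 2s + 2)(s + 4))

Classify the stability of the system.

unstable

The poles can be read from the denominator factors: s = 1 + j, 1 - j, -4.
Since the pole(s) at s = 1 ± j lie in the right half-plane, the system is unstable.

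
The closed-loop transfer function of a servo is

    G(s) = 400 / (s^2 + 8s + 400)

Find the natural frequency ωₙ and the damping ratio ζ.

ωₙ = 20 rad/s, ζ = 0.2

Compare the denominator to the standard form s^2 + 2ζωₙs + ωₙ².
ωₙ² = 400, so ωₙ = 20 rad/s.
2ζωₙ = 8, so ζ = 8/(2·20) = 0.2.
With ζ = 0.2 the response is underdamped.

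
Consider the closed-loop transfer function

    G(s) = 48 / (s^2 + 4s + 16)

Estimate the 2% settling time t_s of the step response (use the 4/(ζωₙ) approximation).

Comparing s^2 + 4s + 16 to s^2 + 2ζωₙs + ωₙ²: ωₙ = 4 rad/s and ζ = 4/(2·4) = 0.5.
ζωₙ = 4/2 = 2, so t_s ≈ 4/(ζωₙ) = 4/2 = 2 s.

t_s ≈ 2 s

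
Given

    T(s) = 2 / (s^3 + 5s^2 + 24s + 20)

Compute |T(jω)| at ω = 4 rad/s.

|T(j4)| ≈ 0.02941

Substitute s = j4: numerator = 2, denominator = -60 + j32.
|T(j4)| = |2| / |-60 + j32| = 2 / 68 ≈ 0.02941.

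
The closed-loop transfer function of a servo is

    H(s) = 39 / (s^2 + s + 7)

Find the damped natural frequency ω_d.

ω_d ≈ 2.598 rad/s

Comparing s^2 + s + 7 to s^2 + 2ζωₙs + ωₙ²: ωₙ = √7 ≈ 2.646 rad/s and ζ = 1/(2·√7) ≈ 0.1890.
ζωₙ = 1/2 = 0.5, so ω_d = ωₙ√(1−ζ²) = √(ωₙ² − (ζωₙ)²) = √(7 − 0.5²) = √6.75 ≈ 2.598 rad/s.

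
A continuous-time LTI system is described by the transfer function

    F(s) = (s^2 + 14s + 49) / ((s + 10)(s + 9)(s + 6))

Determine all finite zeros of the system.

s = -7, -7

Set the numerator to zero: s^2 + 14s + 49 = 0.
Factoring: (s + 7)^2 = 0.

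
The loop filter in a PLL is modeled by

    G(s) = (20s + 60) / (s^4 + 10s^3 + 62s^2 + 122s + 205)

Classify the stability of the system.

The denominator s^4 + 10s^3 + 62s^2 + 122s + 205 factors as (s^2 + 2s + 5)(s^2 + 8s + 41), giving poles at s = -1 + 2j, -1 - 2j, -4 + 5j, -4 - 5j.
Since all poles lie strictly in the left half-plane, the system is stable.

stable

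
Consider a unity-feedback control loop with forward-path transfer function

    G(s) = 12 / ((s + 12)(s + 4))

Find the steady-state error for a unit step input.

G(s) has no poles at the origin.
This is a Type 0 system. Kp = lim_{s→0} G(s) = 12/48 = 1/4.
e_ss = 1/(1 + Kp) = 1/(1 + 1/4) = 4/5 ≈ 0.8000.

e_ss = 0.8000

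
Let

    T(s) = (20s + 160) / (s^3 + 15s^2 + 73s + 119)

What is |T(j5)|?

Substitute s = j5: numerator = 160 + j100, denominator = -256 + j240.
|T(j5)| = |160 + j100| / |-256 + j240| = 188.68 / 350.91 ≈ 0.5377.

|T(j5)| ≈ 0.5377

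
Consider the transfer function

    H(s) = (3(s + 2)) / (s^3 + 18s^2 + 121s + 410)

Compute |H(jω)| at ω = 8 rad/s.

Substitute s = j8: numerator = 6 + j24, denominator = -742 + j456.
|H(j8)| = |6 + j24| / |-742 + j456| = 24.739 / 870.92 ≈ 0.02841.

|H(j8)| ≈ 0.02841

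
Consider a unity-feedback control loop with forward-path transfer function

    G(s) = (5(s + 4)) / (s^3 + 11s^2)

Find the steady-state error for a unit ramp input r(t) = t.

G(s) has 2 poles at the origin.
This is a Type 2 system; for a ramp input the steady-state error is zero.

e_ss = 0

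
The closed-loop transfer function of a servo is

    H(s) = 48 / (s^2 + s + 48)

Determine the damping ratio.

ζ ≈ 0.07217

Compare the denominator to the standard form s^2 + 2ζωₙs + ωₙ².
ωₙ² = 48, so ωₙ = √48 ≈ 6.928 rad/s.
2ζωₙ = 1, so ζ = 1/(2·√48) ≈ 0.07217.
With ζ = 0.07217 the response is underdamped.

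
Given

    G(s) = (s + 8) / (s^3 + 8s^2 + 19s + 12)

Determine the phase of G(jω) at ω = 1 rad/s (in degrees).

∠G(j1) ≈ -70.35°

At s = j1: numerator = 8 + j1, denominator = 4 + j18.
∠G = ∠num − ∠den = 7.1250° − (77.471°) = -70.35°.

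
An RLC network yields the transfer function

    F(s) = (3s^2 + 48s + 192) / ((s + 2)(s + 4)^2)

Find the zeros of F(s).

Set the numerator to zero: 3s^2 + 48s + 192 = 0, i.e. 3·(s^2 + 16s + 64) = 0.
Factoring: (s + 8)^2 = 0.

s = -8, -8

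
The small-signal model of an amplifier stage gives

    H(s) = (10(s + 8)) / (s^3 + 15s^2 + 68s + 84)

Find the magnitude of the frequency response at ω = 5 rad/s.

Substitute s = j5: numerator = 80 + j50, denominator = -291 + j215.
|H(j5)| = |80 + j50| / |-291 + j215| = 94.340 / 361.81 ≈ 0.2607.

|H(j5)| ≈ 0.2607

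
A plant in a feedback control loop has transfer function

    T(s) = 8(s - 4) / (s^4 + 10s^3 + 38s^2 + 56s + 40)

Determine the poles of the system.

The poles are the roots of the denominator s^4 + 10s^3 + 38s^2 + 56s + 40 = 0.
No real roots exist; factor into two real quadratics: (s^2 + 8s + 20)(s^2 + 2s + 2) = 0.
Each quadratic gives a conjugate pair via the quadratic formula.

s = -4 + 2j, -4 - 2j, -1 + j, -1 - j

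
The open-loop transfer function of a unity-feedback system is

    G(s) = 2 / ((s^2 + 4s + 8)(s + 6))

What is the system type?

Type 0

The denominator has no factor of s at the origin — no free integrator — so this is a Type 0 system.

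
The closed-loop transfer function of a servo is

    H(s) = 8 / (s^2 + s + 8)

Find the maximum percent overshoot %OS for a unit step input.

%OS ≈ 56.9%

Comparing s^2 + s + 8 to s^2 + 2ζωₙs + ωₙ²: ωₙ = √8 ≈ 2.828 rad/s and ζ = 1/(2·√8) ≈ 0.1768.
%OS = 100·exp(−πζ/√(1−ζ²)) = 100·exp(−π·0.1768/√(1−0.1768²)) ≈ 56.9%.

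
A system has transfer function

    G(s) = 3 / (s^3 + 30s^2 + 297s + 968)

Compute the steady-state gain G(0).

G(0) = 3/968 ≈ 0.003099

Set s = 0: G(0) = (3) / (968) = 3/968.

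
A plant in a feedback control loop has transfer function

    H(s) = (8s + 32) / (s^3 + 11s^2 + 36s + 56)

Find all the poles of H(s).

The poles are the roots of the denominator s^3 + 11s^2 + 36s + 56 = 0.
Trying s = -7: the polynomial evaluates to 0, so (s + 7) is a factor.
Dividing out leaves s^2 + 4s + 8 = 0.
The quadratic formula then gives s = -2 ± 2j.

s = -2 + 2j, -2 - 2j, -7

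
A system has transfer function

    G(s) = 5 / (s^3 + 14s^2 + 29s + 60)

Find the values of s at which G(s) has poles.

s = -1 ± 2j, -12

The poles are the roots of the denominator s^3 + 14s^2 + 29s + 60 = 0.
Trying s = -12: the polynomial evaluates to 0, so (s + 12) is a factor.
Dividing out leaves s^2 + 2s + 5 = 0.
The quadratic formula then gives s = -1 ± 2j.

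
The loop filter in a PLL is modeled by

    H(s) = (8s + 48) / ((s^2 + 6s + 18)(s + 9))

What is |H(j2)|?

|H(j2)| ≈ 0.2976

Substitute s = j2: numerator = 48 + j16, denominator = 102 + j136.
|H(j2)| = |48 + j16| / |102 + j136| = 50.596 / 170 ≈ 0.2976.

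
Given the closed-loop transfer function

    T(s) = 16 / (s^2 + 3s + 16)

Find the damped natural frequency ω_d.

Comparing s^2 + 3s + 16 to s^2 + 2ζωₙs + ωₙ²: ωₙ = 4 rad/s and ζ = 3/(2·4) = 0.375.
ζωₙ = 3/2 = 1.5, so ω_d = ωₙ√(1−ζ²) = √(ωₙ² − (ζωₙ)²) = √(16 − 1.5²) = √13.75 ≈ 3.708 rad/s.

ω_d ≈ 3.708 rad/s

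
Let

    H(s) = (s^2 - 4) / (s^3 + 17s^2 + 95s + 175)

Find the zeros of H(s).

s = -2, 2

Set the numerator to zero: s^2 - 4 = 0.
Factoring: (s + 2)(s - 2) = 0.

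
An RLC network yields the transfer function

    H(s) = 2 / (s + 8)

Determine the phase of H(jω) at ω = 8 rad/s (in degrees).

At s = j8: numerator = 2, denominator = 8 + j8.
∠H = ∠num − ∠den = 0° − (45°) = -45°.

∠H(j8) ≈ -45°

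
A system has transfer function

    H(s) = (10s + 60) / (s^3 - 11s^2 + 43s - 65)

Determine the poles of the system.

s = 3 + 2j, 3 - 2j, 5

The poles are the roots of the denominator s^3 - 11s^2 + 43s - 65 = 0.
Trying s = 5: the polynomial evaluates to 0, so (s - 5) is a factor.
Dividing out leaves s^2 - 6s + 13 = 0.
The quadratic formula then gives s = 3 ± 2j.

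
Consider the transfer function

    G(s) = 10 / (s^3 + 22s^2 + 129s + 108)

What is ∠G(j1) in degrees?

At s = j1: numerator = 10, denominator = 86 + j128.
∠G = ∠num − ∠den = 0° − (56.104°) = -56.10°.

∠G(j1) ≈ -56.10°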